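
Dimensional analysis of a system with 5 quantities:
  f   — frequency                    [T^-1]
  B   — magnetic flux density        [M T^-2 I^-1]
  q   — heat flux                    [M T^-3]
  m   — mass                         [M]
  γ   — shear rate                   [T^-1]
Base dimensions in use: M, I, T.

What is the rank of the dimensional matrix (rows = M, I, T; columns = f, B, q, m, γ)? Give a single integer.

Exponent matrix [M,I,T] × [f,B,q,m,γ]:
  M: [ 0  1  1  1  0]
  I: [ 0 -1  0  0  0]
  T: [-1 -2 -3  0 -1]
Echelon form has 3 nonzero rows (pivots: f,B,q)

3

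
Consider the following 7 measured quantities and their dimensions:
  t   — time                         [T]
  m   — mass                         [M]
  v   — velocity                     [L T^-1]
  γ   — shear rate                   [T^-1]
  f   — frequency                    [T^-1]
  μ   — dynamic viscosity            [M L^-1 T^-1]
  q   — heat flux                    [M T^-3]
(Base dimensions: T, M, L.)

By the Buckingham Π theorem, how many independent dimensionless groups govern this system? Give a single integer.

Exponent matrix [T,M,L] × [t,m,v,γ,f,μ,q]:
  T: [ 1  0 -1 -1 -1 -1 -3]
  M: [ 0  1  0  0  0  1  1]
  L: [ 0  0  1  0  0 -1  0]
Echelon form has 3 nonzero rows (pivots: t,m,v)
n=7, r=3 ⇒ 4 dimensionless groups

4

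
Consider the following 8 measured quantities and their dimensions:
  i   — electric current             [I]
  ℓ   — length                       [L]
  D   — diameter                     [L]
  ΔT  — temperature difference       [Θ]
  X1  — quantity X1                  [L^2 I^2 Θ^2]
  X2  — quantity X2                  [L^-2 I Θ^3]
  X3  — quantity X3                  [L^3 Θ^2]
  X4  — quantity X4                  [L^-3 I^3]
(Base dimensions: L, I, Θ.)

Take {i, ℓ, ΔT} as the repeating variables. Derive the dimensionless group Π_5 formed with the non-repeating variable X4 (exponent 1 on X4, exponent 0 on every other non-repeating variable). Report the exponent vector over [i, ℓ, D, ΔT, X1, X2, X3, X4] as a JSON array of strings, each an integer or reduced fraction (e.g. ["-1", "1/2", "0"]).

Dimensional matrix (L×I×Θ by i×ℓ×D×ΔT×X1×X2×X3×X4):
  L: [ 0  1  1  0  2 -2  3 -3]
  I: [ 1  0  0  0  2  1  0  3]
  Θ: [ 0  0  0  1  2  3  2  0]
Row reduction gives pivot columns i,ℓ,ΔT; rank = 3
Repeat: i,ℓ,ΔT; free: D,X1,X2,X3,X4
RREF:
  r0: [   1    0    0    0    2    1    0    3]
  r1: [   0    1    1    0    2   -2    3   -3]
  r2: [   0    0    0    1    2    3    2    0]
Fix exponent of X4 at 1, D at 0, X1 at 0, X2 at 0, X3 at 0; solve each RREF row for its pivot's exponent:
  r0: exp(i) + (3)·1 = 0 ⇒ exp(i) = -3
  r1: exp(ℓ) + (-3)·1 = 0 ⇒ exp(ℓ) = 3
  r2: exp(ΔT) + (0)·1 = 0 ⇒ exp(ΔT) = 0
Π_5 = i^-3 · ℓ^3 · X4

["-3", "3", "0", "0", "0", "0", "0", "1"]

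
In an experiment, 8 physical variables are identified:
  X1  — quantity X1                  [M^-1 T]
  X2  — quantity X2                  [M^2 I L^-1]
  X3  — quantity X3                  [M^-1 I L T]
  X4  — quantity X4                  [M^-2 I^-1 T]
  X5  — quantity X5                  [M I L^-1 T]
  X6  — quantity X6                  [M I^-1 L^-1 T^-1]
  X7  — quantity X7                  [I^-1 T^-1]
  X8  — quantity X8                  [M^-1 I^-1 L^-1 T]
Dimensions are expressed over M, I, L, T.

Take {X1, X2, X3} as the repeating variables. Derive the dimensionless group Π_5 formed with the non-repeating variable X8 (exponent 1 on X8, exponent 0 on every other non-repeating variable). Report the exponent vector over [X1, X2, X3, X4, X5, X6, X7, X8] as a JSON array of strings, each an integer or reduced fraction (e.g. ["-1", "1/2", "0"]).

Exponent matrix [M,I,L,T] × [X1,X2,X3,X4,X5,X6,X7,X8]:
  M: [-1  2 -1 -2  1  1  0 -1]
  I: [ 0  1  1 -1  1 -1 -1 -1]
  L: [ 0 -1  1  0 -1 -1  0 -1]
  T: [ 1  0  1  1  1 -1 -1  1]
Echelon form has 3 nonzero rows (pivots: X1,X2,X3)
Pivot set = {X1,X2,X3}, free = {X4,X5,X6,X7,X8}
RREF:
  r0: [   1    0    0  3/2    1    0 -1/2    2]
  r1: [   0    1    0 -1/2    1    0 -1/2    0]
  r2: [   0    0    1 -1/2    0   -1 -1/2   -1]
  r3: [   0    0    0    0    0    0    0    0]
Fix exponent of X8 at 1, X4 at 0, X5 at 0, X6 at 0, X7 at 0; solve each RREF row for its pivot's exponent:
  r0: exp(X1) + (2)·1 = 0 ⇒ exp(X1) = -2
  r1: exp(X2) + (0)·1 = 0 ⇒ exp(X2) = 0
  r2: exp(X3) + (-1)·1 = 0 ⇒ exp(X3) = 1
Π_5 = X1^-2 · X3 · X8

["-2", "0", "1", "0", "0", "0", "0", "1"]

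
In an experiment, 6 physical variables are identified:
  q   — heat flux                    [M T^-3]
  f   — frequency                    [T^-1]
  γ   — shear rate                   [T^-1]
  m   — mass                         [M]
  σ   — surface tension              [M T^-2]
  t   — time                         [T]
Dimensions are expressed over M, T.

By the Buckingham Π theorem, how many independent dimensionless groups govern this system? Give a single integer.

4

Dimensional matrix (M×T by q×f×γ×m×σ×t):
  M: [ 1  0  0  1  1  0]
  T: [-3 -1 -1  0 -2  1]
Echelon form has 2 nonzero rows (pivots: q,f)
Π count = n − r = 6 − 2 = 4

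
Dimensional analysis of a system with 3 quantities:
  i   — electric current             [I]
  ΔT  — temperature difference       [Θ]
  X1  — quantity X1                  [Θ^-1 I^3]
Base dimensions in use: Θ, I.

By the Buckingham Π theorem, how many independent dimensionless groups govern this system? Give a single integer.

Exponent matrix [Θ,I] × [i,ΔT,X1]:
  Θ: [ 0  1 -1]
  I: [ 1  0  3]
Row reduction gives pivot columns i,ΔT; rank = 2
3 vars − rank 2 = 1 Π group

1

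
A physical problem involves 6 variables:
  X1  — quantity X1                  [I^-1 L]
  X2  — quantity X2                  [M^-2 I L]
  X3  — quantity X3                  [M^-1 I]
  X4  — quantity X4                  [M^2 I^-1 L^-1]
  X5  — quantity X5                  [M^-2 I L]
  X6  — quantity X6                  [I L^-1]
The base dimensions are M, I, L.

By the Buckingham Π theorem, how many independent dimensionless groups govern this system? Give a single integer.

4

Write exponents as rows M,I,L / cols X1,X2,X3,X4,X5,X6:
  M: [ 0 -2 -1  2 -2  0]
  I: [-1  1  1 -1  1  1]
  L: [ 1  1  0 -1  1 -1]
RREF → pivots at {X1,X2} ⇒ r = 2
6 vars − rank 2 = 4 Π groups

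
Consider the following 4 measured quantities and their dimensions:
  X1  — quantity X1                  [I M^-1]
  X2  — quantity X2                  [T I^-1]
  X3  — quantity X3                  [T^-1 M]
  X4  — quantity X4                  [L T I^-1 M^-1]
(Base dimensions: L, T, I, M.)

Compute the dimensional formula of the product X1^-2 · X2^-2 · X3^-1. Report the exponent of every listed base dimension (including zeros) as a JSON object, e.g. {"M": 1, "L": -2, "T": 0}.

Write exponents as rows L,T,I,M / cols X1,X2,X3,X4:
  L: [ 0  0  0  1]
  T: [ 0  1 -1  1]
  I: [ 1 -1  0 -1]
  M: [-1  0  1 -1]
  [L]: (-2)·0+(-2)·0+(-1)·0 = 0
  [T]: (-2)·0+(-2)·1+(-1)·-1 = -1
  [I]: (-2)·1+(-2)·-1+(-1)·0 = 0
  [M]: (-2)·-1+(-2)·0+(-1)·1 = 1
⇒ T^-1 M

{"L": 0, "T": -1, "I": 0, "M": 1}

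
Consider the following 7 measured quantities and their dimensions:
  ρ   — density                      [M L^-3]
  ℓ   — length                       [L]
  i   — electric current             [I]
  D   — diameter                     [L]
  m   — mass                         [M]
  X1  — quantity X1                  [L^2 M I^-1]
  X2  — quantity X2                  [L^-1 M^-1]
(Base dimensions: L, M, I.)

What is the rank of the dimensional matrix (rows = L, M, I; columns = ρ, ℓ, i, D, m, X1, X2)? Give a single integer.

Exponent matrix [L,M,I] × [ρ,ℓ,i,D,m,X1,X2]:
  L: [-3  1  0  1  0  2 -1]
  M: [ 1  0  0  0  1  1 -1]
  I: [ 0  0  1  0  0 -1  0]
Row reduction gives pivot columns ρ,ℓ,i; rank = 3

3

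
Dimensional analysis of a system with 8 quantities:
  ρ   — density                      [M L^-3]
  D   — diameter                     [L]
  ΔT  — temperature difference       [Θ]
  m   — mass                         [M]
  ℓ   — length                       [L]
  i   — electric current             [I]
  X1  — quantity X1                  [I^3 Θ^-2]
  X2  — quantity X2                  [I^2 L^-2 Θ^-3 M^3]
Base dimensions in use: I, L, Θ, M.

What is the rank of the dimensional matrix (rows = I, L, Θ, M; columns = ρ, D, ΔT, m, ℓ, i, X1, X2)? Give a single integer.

4

Dimensional matrix (I×L×Θ×M by ρ×D×ΔT×m×ℓ×i×X1×X2):
  I: [ 0  0  0  0  0  1  3  2]
  L: [-3  1  0  0  1  0  0 -2]
  Θ: [ 0  0  1  0  0  0 -2 -3]
  M: [ 1  0  0  1  0  0  0  3]
Row reduction gives pivot columns ρ,D,ΔT,i; rank = 4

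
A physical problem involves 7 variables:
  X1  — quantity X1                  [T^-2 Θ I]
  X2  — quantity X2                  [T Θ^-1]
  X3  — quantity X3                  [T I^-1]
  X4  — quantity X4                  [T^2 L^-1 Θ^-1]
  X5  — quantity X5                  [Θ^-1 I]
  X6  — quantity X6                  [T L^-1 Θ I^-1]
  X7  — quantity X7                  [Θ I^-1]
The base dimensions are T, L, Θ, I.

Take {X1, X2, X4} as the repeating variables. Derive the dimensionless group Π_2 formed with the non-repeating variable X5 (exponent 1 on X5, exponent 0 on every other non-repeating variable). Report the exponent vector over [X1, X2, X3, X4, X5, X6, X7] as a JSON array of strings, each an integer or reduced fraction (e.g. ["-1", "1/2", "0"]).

Dimensional matrix (T×L×Θ×I by X1×X2×X3×X4×X5×X6×X7):
  T: [-2  1  1  2  0  1  0]
  L: [ 0  0  0 -1  0 -1  0]
  Θ: [ 1 -1  0 -1 -1  1  1]
  I: [ 1  0 -1  0  1 -1 -1]
RREF → pivots at {X1,X2,X4} ⇒ r = 3
Repeat: X1,X2,X4; free: X3,X5,X6,X7
RREF:
  r0: [   1    0   -1    0    1   -1   -1]
  r1: [   0    1   -1    0    2   -3   -2]
  r2: [   0    0    0    1    0    1    0]
  r3: [   0    0    0    0    0    0    0]
Fix exponent of X5 at 1, X3 at 0, X6 at 0, X7 at 0; solve each RREF row for its pivot's exponent:
  r0: exp(X1) + (1)·1 = 0 ⇒ exp(X1) = -1
  r1: exp(X2) + (2)·1 = 0 ⇒ exp(X2) = -2
  r2: exp(X4) + (0)·1 = 0 ⇒ exp(X4) = 0
Π_2 = X1^-1 · X2^-2 · X5

["-1", "-2", "0", "0", "1", "0", "0"]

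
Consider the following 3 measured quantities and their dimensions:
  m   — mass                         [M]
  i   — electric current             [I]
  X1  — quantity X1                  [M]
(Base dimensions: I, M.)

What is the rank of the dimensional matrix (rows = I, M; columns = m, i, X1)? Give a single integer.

2

Exponent matrix [I,M] × [m,i,X1]:
  I: [ 0  1  0]
  M: [ 1  0  1]
Row reduction gives pivot columns m,i; rank = 2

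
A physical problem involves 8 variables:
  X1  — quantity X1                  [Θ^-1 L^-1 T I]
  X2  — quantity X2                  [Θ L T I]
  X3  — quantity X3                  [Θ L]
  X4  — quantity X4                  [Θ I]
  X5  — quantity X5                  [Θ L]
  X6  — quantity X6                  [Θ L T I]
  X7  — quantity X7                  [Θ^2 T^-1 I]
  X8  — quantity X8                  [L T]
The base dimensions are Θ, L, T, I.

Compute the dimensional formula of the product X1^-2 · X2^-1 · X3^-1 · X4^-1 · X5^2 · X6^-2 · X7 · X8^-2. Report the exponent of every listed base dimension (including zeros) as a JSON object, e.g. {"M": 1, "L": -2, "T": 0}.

Dimensional matrix (Θ×L×T×I by X1×X2×X3×X4×X5×X6×X7×X8):
  Θ: [-1  1  1  1  1  1  2  0]
  L: [-1  1  1  0  1  1  0  1]
  T: [ 1  1  0  0  0  1 -1  1]
  I: [ 1  1  0  1  0  1  1  0]
  [Θ]: (-2)·-1+(-1)·1+(-1)·1+(-1)·1+(2)·1+(-2)·1+(1)·2+(-2)·0 = 1
  [L]: (-2)·-1+(-1)·1+(-1)·1+(-1)·0+(2)·1+(-2)·1+(1)·0+(-2)·1 = -2
  [T]: (-2)·1+(-1)·1+(-1)·0+(-1)·0+(2)·0+(-2)·1+(1)·-1+(-2)·1 = -8
  [I]: (-2)·1+(-1)·1+(-1)·0+(-1)·1+(2)·0+(-2)·1+(1)·1+(-2)·0 = -5
⇒ Θ L^-2 T^-8 I^-5

{"Θ": 1, "L": -2, "T": -8, "I": -5}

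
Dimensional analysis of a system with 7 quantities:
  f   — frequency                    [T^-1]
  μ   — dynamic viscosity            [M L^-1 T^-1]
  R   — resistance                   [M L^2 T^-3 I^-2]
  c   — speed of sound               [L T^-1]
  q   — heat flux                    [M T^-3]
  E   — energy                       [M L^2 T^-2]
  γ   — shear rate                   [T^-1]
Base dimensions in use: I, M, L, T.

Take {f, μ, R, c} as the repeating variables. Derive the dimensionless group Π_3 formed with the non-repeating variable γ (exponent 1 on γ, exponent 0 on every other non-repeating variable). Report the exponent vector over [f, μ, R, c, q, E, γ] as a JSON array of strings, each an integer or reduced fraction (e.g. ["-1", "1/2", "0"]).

["-1", "0", "0", "0", "0", "0", "1"]

Write exponents as rows I,M,L,T / cols f,μ,R,c,q,E,γ:
  I: [ 0  0 -2  0  0  0  0]
  M: [ 0  1  1  0  1  1  0]
  L: [ 0 -1  2  1  0  2  0]
  T: [-1 -1 -3 -1 -3 -2 -1]
Row reduction gives pivot columns f,μ,R,c; rank = 4
Pivot set = {f,μ,R,c}, free = {q,E,γ}
RREF:
  r0: [   1    0    0    0    1   -2    1]
  r1: [   0    1    0    0    1    1    0]
  r2: [   0    0    1    0    0    0    0]
  r3: [   0    0    0    1    1    3    0]
Fix exponent of γ at 1, q at 0, E at 0; solve each RREF row for its pivot's exponent:
  r0: exp(f) + (1)·1 = 0 ⇒ exp(f) = -1
  r1: exp(μ) + (0)·1 = 0 ⇒ exp(μ) = 0
  r2: exp(R) + (0)·1 = 0 ⇒ exp(R) = 0
  r3: exp(c) + (0)·1 = 0 ⇒ exp(c) = 0
Π_3 = f^-1 · γ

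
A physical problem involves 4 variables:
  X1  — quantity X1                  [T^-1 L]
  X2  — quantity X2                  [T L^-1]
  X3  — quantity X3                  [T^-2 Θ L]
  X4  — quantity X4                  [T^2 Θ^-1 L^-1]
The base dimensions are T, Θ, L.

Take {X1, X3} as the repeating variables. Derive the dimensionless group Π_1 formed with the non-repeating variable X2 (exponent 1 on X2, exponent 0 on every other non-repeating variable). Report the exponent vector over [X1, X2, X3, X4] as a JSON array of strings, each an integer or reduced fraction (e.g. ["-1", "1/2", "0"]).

["1", "1", "0", "0"]

Exponent matrix [T,Θ,L] × [X1,X2,X3,X4]:
  T: [-1  1 -2  2]
  Θ: [ 0  0  1 -1]
  L: [ 1 -1  1 -1]
Echelon form has 2 nonzero rows (pivots: X1,X3)
Pivot set = {X1,X3}, free = {X2,X4}
RREF:
  r0: [   1   -1    0    0]
  r1: [   0    0    1   -1]
  r2: [   0    0    0    0]
Fix exponent of X2 at 1, X4 at 0; solve each RREF row for its pivot's exponent:
  r0: exp(X1) + (-1)·1 = 0 ⇒ exp(X1) = 1
  r1: exp(X3) + (0)·1 = 0 ⇒ exp(X3) = 0
Π_1 = X1 · X2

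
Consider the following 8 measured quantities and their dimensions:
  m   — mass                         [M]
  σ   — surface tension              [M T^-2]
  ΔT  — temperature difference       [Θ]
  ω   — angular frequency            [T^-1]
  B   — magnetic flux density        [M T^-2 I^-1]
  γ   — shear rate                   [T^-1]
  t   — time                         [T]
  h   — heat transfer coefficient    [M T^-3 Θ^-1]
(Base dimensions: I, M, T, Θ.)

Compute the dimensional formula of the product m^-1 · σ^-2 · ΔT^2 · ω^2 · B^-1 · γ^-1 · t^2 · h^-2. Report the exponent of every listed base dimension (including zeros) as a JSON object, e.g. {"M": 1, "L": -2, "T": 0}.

Write exponents as rows I,M,T,Θ / cols m,σ,ΔT,ω,B,γ,t,h:
  I: [ 0  0  0  0 -1  0  0  0]
  M: [ 1  1  0  0  1  0  0  1]
  T: [ 0 -2  0 -1 -2 -1  1 -3]
  Θ: [ 0  0  1  0  0  0  0 -1]
  [I]: (-1)·0+(-2)·0+(2)·0+(2)·0+(-1)·-1+(-1)·0+(2)·0+(-2)·0 = 1
  [M]: (-1)·1+(-2)·1+(2)·0+(2)·0+(-1)·1+(-1)·0+(2)·0+(-2)·1 = -6
  [T]: (-1)·0+(-2)·-2+(2)·0+(2)·-1+(-1)·-2+(-1)·-1+(2)·1+(-2)·-3 = 13
  [Θ]: (-1)·0+(-2)·0+(2)·1+(2)·0+(-1)·0+(-1)·0+(2)·0+(-2)·-1 = 4
⇒ I M^-6 T^13 Θ^4

{"I": 1, "M": -6, "T": 13, "Θ": 4}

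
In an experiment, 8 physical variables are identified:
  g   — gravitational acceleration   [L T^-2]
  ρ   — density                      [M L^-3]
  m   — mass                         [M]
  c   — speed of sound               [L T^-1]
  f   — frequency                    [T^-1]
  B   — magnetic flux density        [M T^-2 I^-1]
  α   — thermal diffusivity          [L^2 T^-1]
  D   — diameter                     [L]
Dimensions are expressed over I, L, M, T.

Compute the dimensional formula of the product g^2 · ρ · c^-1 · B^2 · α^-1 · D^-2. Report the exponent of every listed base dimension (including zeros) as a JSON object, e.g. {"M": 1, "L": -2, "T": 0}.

{"I": -2, "L": -6, "M": 3, "T": -6}

Dimensional matrix (I×L×M×T by g×ρ×m×c×f×B×α×D):
  I: [ 0  0  0  0  0 -1  0  0]
  L: [ 1 -3  0  1  0  0  2  1]
  M: [ 0  1  1  0  0  1  0  0]
  T: [-2  0  0 -1 -1 -2 -1  0]
  [I]: (2)·0+(1)·0+(-1)·0+(2)·-1+(-1)·0+(-2)·0 = -2
  [L]: (2)·1+(1)·-3+(-1)·1+(2)·0+(-1)·2+(-2)·1 = -6
  [M]: (2)·0+(1)·1+(-1)·0+(2)·1+(-1)·0+(-2)·0 = 3
  [T]: (2)·-2+(1)·0+(-1)·-1+(2)·-2+(-1)·-1+(-2)·0 = -6
⇒ I^-2 L^-6 M^3 T^-6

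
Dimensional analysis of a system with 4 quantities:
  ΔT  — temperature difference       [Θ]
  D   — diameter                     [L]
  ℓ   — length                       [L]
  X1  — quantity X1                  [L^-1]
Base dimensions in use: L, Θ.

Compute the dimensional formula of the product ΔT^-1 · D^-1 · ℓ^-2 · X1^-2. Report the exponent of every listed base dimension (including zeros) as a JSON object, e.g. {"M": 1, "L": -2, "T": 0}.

Dimensional matrix (L×Θ by ΔT×D×ℓ×X1):
  L: [ 0  1  1 -1]
  Θ: [ 1  0  0  0]
  [L]: (-1)·0+(-1)·1+(-2)·1+(-2)·-1 = -1
  [Θ]: (-1)·1+(-1)·0+(-2)·0+(-2)·0 = -1
⇒ L^-1 Θ^-1

{"L": -1, "Θ": -1}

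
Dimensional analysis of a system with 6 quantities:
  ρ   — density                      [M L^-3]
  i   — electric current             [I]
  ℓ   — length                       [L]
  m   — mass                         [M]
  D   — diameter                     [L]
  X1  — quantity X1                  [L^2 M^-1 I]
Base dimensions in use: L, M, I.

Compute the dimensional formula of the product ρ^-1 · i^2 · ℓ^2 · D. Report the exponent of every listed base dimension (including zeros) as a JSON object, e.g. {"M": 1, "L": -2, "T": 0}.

{"L": 6, "M": -1, "I": 2}

Dimensional matrix (L×M×I by ρ×i×ℓ×m×D×X1):
  L: [-3  0  1  0  1  2]
  M: [ 1  0  0  1  0 -1]
  I: [ 0  1  0  0  0  1]
  [L]: (-1)·-3+(2)·0+(2)·1+(1)·1 = 6
  [M]: (-1)·1+(2)·0+(2)·0+(1)·0 = -1
  [I]: (-1)·0+(2)·1+(2)·0+(1)·0 = 2
⇒ L^6 M^-1 I^2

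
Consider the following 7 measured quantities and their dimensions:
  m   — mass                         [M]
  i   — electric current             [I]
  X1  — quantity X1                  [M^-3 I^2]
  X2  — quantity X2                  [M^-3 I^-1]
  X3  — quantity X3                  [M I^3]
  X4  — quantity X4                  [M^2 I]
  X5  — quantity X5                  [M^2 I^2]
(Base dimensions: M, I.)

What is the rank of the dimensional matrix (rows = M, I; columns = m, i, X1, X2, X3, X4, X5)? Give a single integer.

2

Dimensional matrix (M×I by m×i×X1×X2×X3×X4×X5):
  M: [ 1  0 -3 -3  1  2  2]
  I: [ 0  1  2 -1  3  1  2]
Row reduction gives pivot columns m,i; rank = 2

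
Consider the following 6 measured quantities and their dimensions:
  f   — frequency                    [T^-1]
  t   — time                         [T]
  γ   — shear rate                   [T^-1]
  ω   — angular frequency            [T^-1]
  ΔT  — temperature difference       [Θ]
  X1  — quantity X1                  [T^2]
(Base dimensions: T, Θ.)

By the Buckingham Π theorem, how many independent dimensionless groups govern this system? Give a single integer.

4

Write exponents as rows T,Θ / cols f,t,γ,ω,ΔT,X1:
  T: [-1  1 -1 -1  0  2]
  Θ: [ 0  0  0  0  1  0]
Row reduction gives pivot columns f,ΔT; rank = 2
Π count = n − r = 6 − 2 = 4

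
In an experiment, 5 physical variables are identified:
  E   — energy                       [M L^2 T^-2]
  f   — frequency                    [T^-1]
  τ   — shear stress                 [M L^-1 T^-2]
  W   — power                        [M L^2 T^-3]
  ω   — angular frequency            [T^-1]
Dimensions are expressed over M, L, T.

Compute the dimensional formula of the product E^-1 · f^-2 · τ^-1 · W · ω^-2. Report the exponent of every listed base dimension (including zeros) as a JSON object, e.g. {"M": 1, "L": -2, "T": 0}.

Exponent matrix [M,L,T] × [E,f,τ,W,ω]:
  M: [ 1  0  1  1  0]
  L: [ 2  0 -1  2  0]
  T: [-2 -1 -2 -3 -1]
  [M]: (-1)·1+(-2)·0+(-1)·1+(1)·1+(-2)·0 = -1
  [L]: (-1)·2+(-2)·0+(-1)·-1+(1)·2+(-2)·0 = 1
  [T]: (-1)·-2+(-2)·-1+(-1)·-2+(1)·-3+(-2)·-1 = 5
⇒ M^-1 L T^5

{"M": -1, "L": 1, "T": 5}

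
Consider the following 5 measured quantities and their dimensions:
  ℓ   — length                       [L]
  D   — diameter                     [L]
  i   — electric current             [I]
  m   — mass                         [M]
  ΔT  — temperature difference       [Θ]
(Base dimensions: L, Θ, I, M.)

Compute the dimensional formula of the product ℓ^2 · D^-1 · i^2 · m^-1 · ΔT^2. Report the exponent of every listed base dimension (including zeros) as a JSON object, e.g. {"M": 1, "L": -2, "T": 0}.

Write exponents as rows L,Θ,I,M / cols ℓ,D,i,m,ΔT:
  L: [ 1  1  0  0  0]
  Θ: [ 0  0  0  0  1]
  I: [ 0  0  1  0  0]
  M: [ 0  0  0  1  0]
  [L]: (2)·1+(-1)·1+(2)·0+(-1)·0+(2)·0 = 1
  [Θ]: (2)·0+(-1)·0+(2)·0+(-1)·0+(2)·1 = 2
  [I]: (2)·0+(-1)·0+(2)·1+(-1)·0+(2)·0 = 2
  [M]: (2)·0+(-1)·0+(2)·0+(-1)·1+(2)·0 = -1
⇒ L Θ^2 I^2 M^-1

{"L": 1, "Θ": 2, "I": 2, "M": -1}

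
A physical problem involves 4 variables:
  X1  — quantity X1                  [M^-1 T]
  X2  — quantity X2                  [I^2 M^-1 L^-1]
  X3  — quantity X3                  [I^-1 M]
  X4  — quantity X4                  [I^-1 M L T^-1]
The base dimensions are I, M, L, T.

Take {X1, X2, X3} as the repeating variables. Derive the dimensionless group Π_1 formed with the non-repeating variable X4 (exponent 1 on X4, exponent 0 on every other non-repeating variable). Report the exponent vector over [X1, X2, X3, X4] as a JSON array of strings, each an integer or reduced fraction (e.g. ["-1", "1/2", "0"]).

["1", "1", "1", "1"]

Dimensional matrix (I×M×L×T by X1×X2×X3×X4):
  I: [ 0  2 -1 -1]
  M: [-1 -1  1  1]
  L: [ 0 -1  0  1]
  T: [ 1  0  0 -1]
Row reduction gives pivot columns X1,X2,X3; rank = 3
Pivot set = {X1,X2,X3}, free = {X4}
RREF:
  r0: [   1    0    0   -1]
  r1: [   0    1    0   -1]
  r2: [   0    0    1   -1]
  r3: [   0    0    0    0]
Fix exponent of X4 at 1; solve each RREF row for its pivot's exponent:
  r0: exp(X1) + (-1)·1 = 0 ⇒ exp(X1) = 1
  r1: exp(X2) + (-1)·1 = 0 ⇒ exp(X2) = 1
  r2: exp(X3) + (-1)·1 = 0 ⇒ exp(X3) = 1
Π_1 = X1 · X2 · X3 · X4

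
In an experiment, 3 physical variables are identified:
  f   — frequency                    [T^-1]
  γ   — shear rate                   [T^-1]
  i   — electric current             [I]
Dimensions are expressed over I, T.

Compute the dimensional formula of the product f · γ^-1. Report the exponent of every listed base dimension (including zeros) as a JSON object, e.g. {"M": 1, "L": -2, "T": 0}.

{"I": 0, "T": 0}

Write exponents as rows I,T / cols f,γ,i:
  I: [ 0  0  1]
  T: [-1 -1  0]
  [I]: (1)·0+(-1)·0 = 0
  [T]: (1)·-1+(-1)·-1 = 0
⇒ 1 (dimensionless)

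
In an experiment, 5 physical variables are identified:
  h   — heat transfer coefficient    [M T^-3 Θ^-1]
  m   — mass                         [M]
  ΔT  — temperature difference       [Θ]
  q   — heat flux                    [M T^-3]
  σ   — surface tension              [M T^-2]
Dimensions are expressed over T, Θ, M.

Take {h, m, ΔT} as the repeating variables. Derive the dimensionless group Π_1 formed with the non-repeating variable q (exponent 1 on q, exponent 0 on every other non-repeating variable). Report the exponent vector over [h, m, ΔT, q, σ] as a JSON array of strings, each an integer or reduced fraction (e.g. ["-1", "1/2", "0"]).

["-1", "0", "-1", "1", "0"]

Exponent matrix [T,Θ,M] × [h,m,ΔT,q,σ]:
  T: [-3  0  0 -3 -2]
  Θ: [-1  0  1  0  0]
  M: [ 1  1  0  1  1]
Echelon form has 3 nonzero rows (pivots: h,m,ΔT)
Repeat: h,m,ΔT; free: q,σ
RREF:
  r0: [   1    0    0    1  2/3]
  r1: [   0    1    0    0  1/3]
  r2: [   0    0    1    1  2/3]
Fix exponent of q at 1, σ at 0; solve each RREF row for its pivot's exponent:
  r0: exp(h) + (1)·1 = 0 ⇒ exp(h) = -1
  r1: exp(m) + (0)·1 = 0 ⇒ exp(m) = 0
  r2: exp(ΔT) + (1)·1 = 0 ⇒ exp(ΔT) = -1
Π_1 = h^-1 · ΔT^-1 · q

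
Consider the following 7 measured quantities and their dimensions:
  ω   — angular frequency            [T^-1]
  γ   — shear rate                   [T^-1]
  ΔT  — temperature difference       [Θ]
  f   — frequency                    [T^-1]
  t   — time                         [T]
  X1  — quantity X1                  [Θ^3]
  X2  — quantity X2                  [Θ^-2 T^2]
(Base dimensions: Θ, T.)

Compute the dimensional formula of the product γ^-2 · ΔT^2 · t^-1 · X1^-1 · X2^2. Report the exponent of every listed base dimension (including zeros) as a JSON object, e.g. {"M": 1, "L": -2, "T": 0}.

Dimensional matrix (Θ×T by ω×γ×ΔT×f×t×X1×X2):
  Θ: [ 0  0  1  0  0  3 -2]
  T: [-1 -1  0 -1  1  0  2]
  [Θ]: (-2)·0+(2)·1+(-1)·0+(-1)·3+(2)·-2 = -5
  [T]: (-2)·-1+(2)·0+(-1)·1+(-1)·0+(2)·2 = 5
⇒ Θ^-5 T^5

{"Θ": -5, "T": 5}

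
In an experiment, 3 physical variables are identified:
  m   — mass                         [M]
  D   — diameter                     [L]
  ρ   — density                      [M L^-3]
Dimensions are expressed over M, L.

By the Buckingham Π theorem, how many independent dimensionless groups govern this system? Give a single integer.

1

Dimensional matrix (M×L by m×D×ρ):
  M: [ 1  0  1]
  L: [ 0  1 -3]
RREF → pivots at {m,D} ⇒ r = 2
Π count = n − r = 3 − 2 = 1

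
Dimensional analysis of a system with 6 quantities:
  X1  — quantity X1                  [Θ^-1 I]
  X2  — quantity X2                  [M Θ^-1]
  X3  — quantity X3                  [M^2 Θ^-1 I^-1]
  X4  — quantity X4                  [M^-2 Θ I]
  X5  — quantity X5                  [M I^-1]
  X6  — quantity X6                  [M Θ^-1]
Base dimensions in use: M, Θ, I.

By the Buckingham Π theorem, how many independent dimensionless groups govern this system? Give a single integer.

Write exponents as rows M,Θ,I / cols X1,X2,X3,X4,X5,X6:
  M: [ 0  1  2 -2  1  1]
  Θ: [-1 -1 -1  1  0 -1]
  I: [ 1  0 -1  1 -1  0]
RREF → pivots at {X1,X2} ⇒ r = 2
Π count = n − r = 6 − 2 = 4

4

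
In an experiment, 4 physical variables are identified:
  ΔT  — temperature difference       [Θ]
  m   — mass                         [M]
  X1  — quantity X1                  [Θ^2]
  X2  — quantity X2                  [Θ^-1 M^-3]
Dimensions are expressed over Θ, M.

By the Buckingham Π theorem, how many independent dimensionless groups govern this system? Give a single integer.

2

Exponent matrix [Θ,M] × [ΔT,m,X1,X2]:
  Θ: [ 1  0  2 -1]
  M: [ 0  1  0 -3]
Row reduction gives pivot columns ΔT,m; rank = 2
Π count = n − r = 4 − 2 = 2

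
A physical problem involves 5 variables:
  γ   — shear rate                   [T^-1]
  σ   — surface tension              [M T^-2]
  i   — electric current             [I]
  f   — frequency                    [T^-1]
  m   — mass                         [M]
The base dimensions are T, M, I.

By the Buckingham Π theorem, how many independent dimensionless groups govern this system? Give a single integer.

2

Write exponents as rows T,M,I / cols γ,σ,i,f,m:
  T: [-1 -2  0 -1  0]
  M: [ 0  1  0  0  1]
  I: [ 0  0  1  0  0]
RREF → pivots at {γ,σ,i} ⇒ r = 3
n=5, r=3 ⇒ 2 dimensionless groups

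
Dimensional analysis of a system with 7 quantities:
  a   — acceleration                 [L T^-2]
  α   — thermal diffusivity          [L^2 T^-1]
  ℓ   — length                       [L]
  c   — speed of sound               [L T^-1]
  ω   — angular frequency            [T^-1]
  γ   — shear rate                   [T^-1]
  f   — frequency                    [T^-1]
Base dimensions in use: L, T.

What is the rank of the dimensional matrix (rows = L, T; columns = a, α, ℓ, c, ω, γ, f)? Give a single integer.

Exponent matrix [L,T] × [a,α,ℓ,c,ω,γ,f]:
  L: [ 1  2  1  1  0  0  0]
  T: [-2 -1  0 -1 -1 -1 -1]
RREF → pivots at {a,α} ⇒ r = 2

2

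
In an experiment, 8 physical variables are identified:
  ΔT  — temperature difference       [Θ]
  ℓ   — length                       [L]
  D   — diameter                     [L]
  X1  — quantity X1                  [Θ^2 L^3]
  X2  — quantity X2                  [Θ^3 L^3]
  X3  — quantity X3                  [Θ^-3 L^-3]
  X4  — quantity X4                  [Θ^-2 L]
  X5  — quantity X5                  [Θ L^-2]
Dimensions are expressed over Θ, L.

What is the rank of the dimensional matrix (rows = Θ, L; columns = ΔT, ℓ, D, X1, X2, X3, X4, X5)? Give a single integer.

Dimensional matrix (Θ×L by ΔT×ℓ×D×X1×X2×X3×X4×X5):
  Θ: [ 1  0  0  2  3 -3 -2  1]
  L: [ 0  1  1  3  3 -3  1 -2]
RREF → pivots at {ΔT,ℓ} ⇒ r = 2

2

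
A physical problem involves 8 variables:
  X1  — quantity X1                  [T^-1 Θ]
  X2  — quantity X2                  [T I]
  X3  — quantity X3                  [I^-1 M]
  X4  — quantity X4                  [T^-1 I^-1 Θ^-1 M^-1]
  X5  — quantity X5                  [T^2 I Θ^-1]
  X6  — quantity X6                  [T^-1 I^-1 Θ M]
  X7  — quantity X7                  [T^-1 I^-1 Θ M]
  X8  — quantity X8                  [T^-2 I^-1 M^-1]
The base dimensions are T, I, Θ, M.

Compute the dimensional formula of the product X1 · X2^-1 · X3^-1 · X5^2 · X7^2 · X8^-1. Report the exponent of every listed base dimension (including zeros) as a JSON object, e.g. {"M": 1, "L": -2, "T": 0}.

{"T": 2, "I": 1, "Θ": 1, "M": 2}

Exponent matrix [T,I,Θ,M] × [X1,X2,X3,X4,X5,X6,X7,X8]:
  T: [-1  1  0 -1  2 -1 -1 -2]
  I: [ 0  1 -1 -1  1 -1 -1 -1]
  Θ: [ 1  0  0 -1 -1  1  1  0]
  M: [ 0  0  1 -1  0  1  1 -1]
  [T]: (1)·-1+(-1)·1+(-1)·0+(2)·2+(2)·-1+(-1)·-2 = 2
  [I]: (1)·0+(-1)·1+(-1)·-1+(2)·1+(2)·-1+(-1)·-1 = 1
  [Θ]: (1)·1+(-1)·0+(-1)·0+(2)·-1+(2)·1+(-1)·0 = 1
  [M]: (1)·0+(-1)·0+(-1)·1+(2)·0+(2)·1+(-1)·-1 = 2
⇒ T^2 I Θ M^2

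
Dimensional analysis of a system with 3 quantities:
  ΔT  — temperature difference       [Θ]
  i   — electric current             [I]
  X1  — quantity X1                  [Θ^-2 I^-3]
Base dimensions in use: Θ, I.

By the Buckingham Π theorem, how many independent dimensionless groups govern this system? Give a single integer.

Dimensional matrix (Θ×I by ΔT×i×X1):
  Θ: [ 1  0 -2]
  I: [ 0  1 -3]
RREF → pivots at {ΔT,i} ⇒ r = 2
Π count = n − r = 3 − 2 = 1

1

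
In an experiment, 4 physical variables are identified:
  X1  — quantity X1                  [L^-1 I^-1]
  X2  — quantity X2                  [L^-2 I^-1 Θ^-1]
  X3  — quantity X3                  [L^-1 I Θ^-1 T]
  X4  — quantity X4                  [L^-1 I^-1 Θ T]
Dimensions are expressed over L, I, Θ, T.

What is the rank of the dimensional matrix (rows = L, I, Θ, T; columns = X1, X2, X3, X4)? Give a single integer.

Write exponents as rows L,I,Θ,T / cols X1,X2,X3,X4:
  L: [-1 -2 -1 -1]
  I: [-1 -1  1 -1]
  Θ: [ 0 -1 -1  1]
  T: [ 0  0  1  1]
Row reduction gives pivot columns X1,X2,X3; rank = 3

3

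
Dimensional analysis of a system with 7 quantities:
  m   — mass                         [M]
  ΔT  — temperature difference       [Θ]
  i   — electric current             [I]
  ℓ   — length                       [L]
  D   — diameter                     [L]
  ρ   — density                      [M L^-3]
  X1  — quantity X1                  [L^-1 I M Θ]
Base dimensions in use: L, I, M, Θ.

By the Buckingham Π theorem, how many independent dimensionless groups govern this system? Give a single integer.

Write exponents as rows L,I,M,Θ / cols m,ΔT,i,ℓ,D,ρ,X1:
  L: [ 0  0  0  1  1 -3 -1]
  I: [ 0  0  1  0  0  0  1]
  M: [ 1  0  0  0  0  1  1]
  Θ: [ 0  1  0  0  0  0  1]
Echelon form has 4 nonzero rows (pivots: m,ΔT,i,ℓ)
7 vars − rank 4 = 3 Π groups

3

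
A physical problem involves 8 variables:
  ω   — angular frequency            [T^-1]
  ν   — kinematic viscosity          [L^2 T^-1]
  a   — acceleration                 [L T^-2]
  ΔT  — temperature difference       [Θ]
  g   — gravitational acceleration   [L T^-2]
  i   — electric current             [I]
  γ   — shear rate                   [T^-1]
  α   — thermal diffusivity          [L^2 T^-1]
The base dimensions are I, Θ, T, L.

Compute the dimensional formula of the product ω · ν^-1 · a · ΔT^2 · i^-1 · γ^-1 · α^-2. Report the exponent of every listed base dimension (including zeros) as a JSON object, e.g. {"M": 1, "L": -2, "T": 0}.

Write exponents as rows I,Θ,T,L / cols ω,ν,a,ΔT,g,i,γ,α:
  I: [ 0  0  0  0  0  1  0  0]
  Θ: [ 0  0  0  1  0  0  0  0]
  T: [-1 -1 -2  0 -2  0 -1 -1]
  L: [ 0  2  1  0  1  0  0  2]
  [I]: (1)·0+(-1)·0+(1)·0+(2)·0+(-1)·1+(-1)·0+(-2)·0 = -1
  [Θ]: (1)·0+(-1)·0+(1)·0+(2)·1+(-1)·0+(-1)·0+(-2)·0 = 2
  [T]: (1)·-1+(-1)·-1+(1)·-2+(2)·0+(-1)·0+(-1)·-1+(-2)·-1 = 1
  [L]: (1)·0+(-1)·2+(1)·1+(2)·0+(-1)·0+(-1)·0+(-2)·2 = -5
⇒ I^-1 Θ^2 T L^-5

{"I": -1, "Θ": 2, "T": 1, "L": -5}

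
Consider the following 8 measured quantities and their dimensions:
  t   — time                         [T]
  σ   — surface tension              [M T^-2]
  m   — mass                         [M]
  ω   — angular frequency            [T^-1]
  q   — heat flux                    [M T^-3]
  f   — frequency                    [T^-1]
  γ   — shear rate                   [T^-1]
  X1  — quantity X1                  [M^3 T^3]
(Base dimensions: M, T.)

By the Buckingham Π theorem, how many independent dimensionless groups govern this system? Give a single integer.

Dimensional matrix (M×T by t×σ×m×ω×q×f×γ×X1):
  M: [ 0  1  1  0  1  0  0  3]
  T: [ 1 -2  0 -1 -3 -1 -1  3]
Row reduction gives pivot columns t,σ; rank = 2
n=8, r=2 ⇒ 6 dimensionless groups

6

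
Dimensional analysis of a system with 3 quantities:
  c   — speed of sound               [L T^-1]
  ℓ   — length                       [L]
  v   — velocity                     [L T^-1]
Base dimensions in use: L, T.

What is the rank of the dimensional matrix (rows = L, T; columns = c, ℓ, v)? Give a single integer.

2

Exponent matrix [L,T] × [c,ℓ,v]:
  L: [ 1  1  1]
  T: [-1  0 -1]
RREF → pivots at {c,ℓ} ⇒ r = 2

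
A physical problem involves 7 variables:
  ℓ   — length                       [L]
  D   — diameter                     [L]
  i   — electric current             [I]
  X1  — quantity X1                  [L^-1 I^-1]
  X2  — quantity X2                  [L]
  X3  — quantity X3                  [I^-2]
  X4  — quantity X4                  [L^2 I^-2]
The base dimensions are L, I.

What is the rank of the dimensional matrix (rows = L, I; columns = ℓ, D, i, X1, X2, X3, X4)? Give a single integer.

2

Write exponents as rows L,I / cols ℓ,D,i,X1,X2,X3,X4:
  L: [ 1  1  0 -1  1  0  2]
  I: [ 0  0  1 -1  0 -2 -2]
RREF → pivots at {ℓ,i} ⇒ r = 2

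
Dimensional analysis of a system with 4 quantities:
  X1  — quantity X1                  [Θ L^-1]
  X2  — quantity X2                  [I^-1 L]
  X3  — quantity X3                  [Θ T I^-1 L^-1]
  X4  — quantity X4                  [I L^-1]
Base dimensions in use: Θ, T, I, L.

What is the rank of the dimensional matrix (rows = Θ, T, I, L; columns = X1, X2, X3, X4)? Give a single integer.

Write exponents as rows Θ,T,I,L / cols X1,X2,X3,X4:
  Θ: [ 1  0  1  0]
  T: [ 0  0  1  0]
  I: [ 0 -1 -1  1]
  L: [-1  1 -1 -1]
RREF → pivots at {X1,X2,X3} ⇒ r = 3

3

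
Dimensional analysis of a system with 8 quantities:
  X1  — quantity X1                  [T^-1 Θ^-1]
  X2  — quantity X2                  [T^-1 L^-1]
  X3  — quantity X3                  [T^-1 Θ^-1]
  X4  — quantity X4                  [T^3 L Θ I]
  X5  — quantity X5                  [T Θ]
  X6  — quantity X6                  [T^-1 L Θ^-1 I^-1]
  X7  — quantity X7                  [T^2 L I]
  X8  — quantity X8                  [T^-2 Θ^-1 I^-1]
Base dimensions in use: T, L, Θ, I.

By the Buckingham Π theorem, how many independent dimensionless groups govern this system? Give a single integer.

Write exponents as rows T,L,Θ,I / cols X1,X2,X3,X4,X5,X6,X7,X8:
  T: [-1 -1 -1  3  1 -1  2 -2]
  L: [ 0 -1  0  1  0  1  1  0]
  Θ: [-1  0 -1  1  1 -1  0 -1]
  I: [ 0  0  0  1  0 -1  1 -1]
Row reduction gives pivot columns X1,X2,X4; rank = 3
8 vars − rank 3 = 5 Π groups

5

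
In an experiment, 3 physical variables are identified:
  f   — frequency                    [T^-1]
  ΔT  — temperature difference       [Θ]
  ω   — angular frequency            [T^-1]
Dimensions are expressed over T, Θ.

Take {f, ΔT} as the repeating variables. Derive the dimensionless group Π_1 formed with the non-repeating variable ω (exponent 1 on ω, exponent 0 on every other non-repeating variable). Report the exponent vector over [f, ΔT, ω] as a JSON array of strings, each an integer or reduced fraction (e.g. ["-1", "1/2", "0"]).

Write exponents as rows T,Θ / cols f,ΔT,ω:
  T: [-1  0 -1]
  Θ: [ 0  1  0]
Echelon form has 2 nonzero rows (pivots: f,ΔT)
Repeat: f,ΔT; free: ω
RREF:
  r0: [   1    0    1]
  r1: [   0    1    0]
Fix exponent of ω at 1; solve each RREF row for its pivot's exponent:
  r0: exp(f) + (1)·1 = 0 ⇒ exp(f) = -1
  r1: exp(ΔT) + (0)·1 = 0 ⇒ exp(ΔT) = 0
Π_1 = f^-1 · ω

["-1", "0", "1"]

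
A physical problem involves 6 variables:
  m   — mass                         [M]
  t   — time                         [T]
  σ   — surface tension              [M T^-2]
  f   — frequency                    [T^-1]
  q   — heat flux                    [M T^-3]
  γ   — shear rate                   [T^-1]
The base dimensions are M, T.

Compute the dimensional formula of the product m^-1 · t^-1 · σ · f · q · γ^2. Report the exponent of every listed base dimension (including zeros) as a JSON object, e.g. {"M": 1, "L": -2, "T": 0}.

Exponent matrix [M,T] × [m,t,σ,f,q,γ]:
  M: [ 1  0  1  0  1  0]
  T: [ 0  1 -2 -1 -3 -1]
  [M]: (-1)·1+(-1)·0+(1)·1+(1)·0+(1)·1+(2)·0 = 1
  [T]: (-1)·0+(-1)·1+(1)·-2+(1)·-1+(1)·-3+(2)·-1 = -9
⇒ M T^-9

{"M": 1, "T": -9}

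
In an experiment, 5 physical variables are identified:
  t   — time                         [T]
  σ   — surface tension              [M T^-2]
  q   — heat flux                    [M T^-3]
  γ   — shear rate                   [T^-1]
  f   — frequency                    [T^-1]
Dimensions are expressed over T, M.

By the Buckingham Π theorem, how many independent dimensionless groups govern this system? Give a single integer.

3

Exponent matrix [T,M] × [t,σ,q,γ,f]:
  T: [ 1 -2 -3 -1 -1]
  M: [ 0  1  1  0  0]
Row reduction gives pivot columns t,σ; rank = 2
n=5, r=2 ⇒ 3 dimensionless groups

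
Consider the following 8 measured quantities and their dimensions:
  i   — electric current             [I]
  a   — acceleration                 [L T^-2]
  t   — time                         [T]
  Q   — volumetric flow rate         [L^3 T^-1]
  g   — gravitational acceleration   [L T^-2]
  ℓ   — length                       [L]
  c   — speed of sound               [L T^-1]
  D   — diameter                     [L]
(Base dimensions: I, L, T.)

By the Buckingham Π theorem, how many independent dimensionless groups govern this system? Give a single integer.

Exponent matrix [I,L,T] × [i,a,t,Q,g,ℓ,c,D]:
  I: [ 1  0  0  0  0  0  0  0]
  L: [ 0  1  0  3  1  1  1  1]
  T: [ 0 -2  1 -1 -2  0 -1  0]
RREF → pivots at {i,a,t} ⇒ r = 3
8 vars − rank 3 = 5 Π groups

5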